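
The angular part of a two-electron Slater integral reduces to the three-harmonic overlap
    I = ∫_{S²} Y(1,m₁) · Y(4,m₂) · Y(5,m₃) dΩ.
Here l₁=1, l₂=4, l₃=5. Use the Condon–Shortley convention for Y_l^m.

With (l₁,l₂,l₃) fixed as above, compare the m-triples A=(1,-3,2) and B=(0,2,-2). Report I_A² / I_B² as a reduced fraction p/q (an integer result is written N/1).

l's match ⇒ only the (l;m) 3-j factors differ between A and B.
A: triangle coeff Δ(1,4,5) = 1/495; Σ_t [0,0]: t=0:+1/10080 = 1/10080; (3j)²=1/165 [(1 4 5; 1 -3 2)], sign=-1
B: triangle coeff Δ(1,4,5) = 1/495; Σ_t [0,0]: t=0:+1/1440 = 1/1440; (3j)²=7/165 [(1 4 5; 0 2 -2)], sign=-1
I_A²/I_B² = (1/165)/(7/165) = 1/7

1/7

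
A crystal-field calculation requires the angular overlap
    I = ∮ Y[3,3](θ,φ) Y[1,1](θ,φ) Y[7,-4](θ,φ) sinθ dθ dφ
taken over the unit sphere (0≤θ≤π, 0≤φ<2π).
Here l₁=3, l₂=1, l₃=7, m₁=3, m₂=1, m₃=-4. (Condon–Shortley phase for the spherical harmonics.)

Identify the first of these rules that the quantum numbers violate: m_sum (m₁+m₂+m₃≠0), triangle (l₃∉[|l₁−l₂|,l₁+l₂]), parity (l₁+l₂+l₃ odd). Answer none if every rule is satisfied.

triangle

azimuthal sum: 3 + 1 − 4 = 0  ✓
2 ≤ 7 ≤ 4 (triangle on l)  ✗
L = 3 + 1 + 7 = 11 (odd)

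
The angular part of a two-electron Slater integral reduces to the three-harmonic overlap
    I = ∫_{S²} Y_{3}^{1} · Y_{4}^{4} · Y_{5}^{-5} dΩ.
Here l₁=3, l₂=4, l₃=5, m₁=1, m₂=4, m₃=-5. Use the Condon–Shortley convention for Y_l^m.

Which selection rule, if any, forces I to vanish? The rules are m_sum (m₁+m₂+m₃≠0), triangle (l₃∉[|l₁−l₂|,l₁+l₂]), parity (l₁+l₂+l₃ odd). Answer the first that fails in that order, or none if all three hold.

none

m₁+m₂+m₃ = 1 + 4 − 5 = 0  ✓
triangle: |3−4|=1 ≤ l₃=5 ≤ 3+4=7  ✓
parity: l₁+l₂+l₃ = 12 is even  ✓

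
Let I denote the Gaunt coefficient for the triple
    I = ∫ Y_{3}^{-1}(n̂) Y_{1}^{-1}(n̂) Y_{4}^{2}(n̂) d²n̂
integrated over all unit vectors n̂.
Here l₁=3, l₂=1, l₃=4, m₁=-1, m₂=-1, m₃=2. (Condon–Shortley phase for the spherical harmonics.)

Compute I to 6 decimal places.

m-sum 0 ✓  L=8 even ✓  2≤4≤4 ✓
Π(2lᵢ+1) = 7×3×9 = 189
triangle coeff Δ(3,1,4) = 1/252
Σ_t [0,0]: t=0:+1/36 = 1/36
(3j)²=4/63 [(3 1 4; 0 0 0)], sign=+1
Σ_t [0,0]: t=0:+1/96 = 1/96
(3j)²=5/84 [(3 1 4; -1 -1 2)], sign=+1
⇒ 4πI² = 5/7
I = (+1)√(5/7/(4π)) = 0.23841361

0.238414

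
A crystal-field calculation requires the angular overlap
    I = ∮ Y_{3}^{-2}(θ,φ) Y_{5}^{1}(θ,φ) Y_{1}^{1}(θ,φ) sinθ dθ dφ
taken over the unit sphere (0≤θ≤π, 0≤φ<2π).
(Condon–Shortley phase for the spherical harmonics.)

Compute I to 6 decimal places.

0.000000

triangle: need 2≤l₃≤8, have 1; I=0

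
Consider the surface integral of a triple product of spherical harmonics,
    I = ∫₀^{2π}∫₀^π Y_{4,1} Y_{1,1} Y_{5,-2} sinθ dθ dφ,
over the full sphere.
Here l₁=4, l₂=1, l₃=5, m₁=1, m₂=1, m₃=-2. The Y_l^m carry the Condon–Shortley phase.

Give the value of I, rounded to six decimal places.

Checks pass: Σm=0; 10 even; l₃=5∈[3,5].
(2·4+1)(2·1+1)(2·5+1) = 297
Δ: 0! 8! 2! / 11! → 1/495
sum: t=0:+1/576 = 1/576
3j²(4 1 5; 0 0 0) = Δ·Π!·Σ² = 5/99  (sign -1)
sum: t=0:+1/1440 = 1/1440
3j²(4 1 5; 1 1 -2) = Δ·Π!·Σ² = 7/165  (sign -1)
combine: 4πI² = 297·5/99·7/165 = 7/11
take √, sign +1: I = 0.22503380

0.225034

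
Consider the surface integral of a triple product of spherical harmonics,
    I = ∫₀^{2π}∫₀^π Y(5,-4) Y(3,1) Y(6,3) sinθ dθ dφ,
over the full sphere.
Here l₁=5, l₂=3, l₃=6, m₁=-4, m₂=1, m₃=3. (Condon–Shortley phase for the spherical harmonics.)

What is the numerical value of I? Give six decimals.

Checks pass: Σm=0; 14 even; l₃=6∈[2,8].
(2·5+1)(2·3+1)(2·6+1) = 1001
Δ: 2! 8! 4! / 15! → 1/675675
sum: t=0:+1/8640 t=1:−1/2304 t=2:+1/8640 = -7/34560
3j²(5 3 6; 0 0 0) = Δ·Π!·Σ² = 7/429  (sign -1)
sum: t=1:−1/241920 t=2:+1/40320 = 1/48384
3j²(5 3 6; -4 1 3) = Δ·Π!·Σ² = 24/1001  (sign -1)
combine: 4πI² = 1001·7/429·24/1001 = 56/143
take √, sign +1: I = 0.17653103

0.176531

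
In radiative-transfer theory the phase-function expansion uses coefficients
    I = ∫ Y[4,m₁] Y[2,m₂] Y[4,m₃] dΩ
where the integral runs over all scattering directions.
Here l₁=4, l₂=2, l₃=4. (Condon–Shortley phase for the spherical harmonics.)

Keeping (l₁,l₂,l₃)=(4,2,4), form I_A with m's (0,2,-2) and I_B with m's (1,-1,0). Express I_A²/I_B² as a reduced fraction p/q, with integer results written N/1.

l's match ⇒ only the (l;m) 3-j factors differ between A and B.
A: triangle coeff Δ(4,2,4) = 1/13860; Σ_t [2,2]: t=2:+1/192 = 1/192; (3j)²=3/77 [(4 2 4; 0 2 -2)], sign=+1
B: triangle coeff Δ(4,2,4) = 1/13860; Σ_t [0,1]: t=0:+1/72 t=1:−1/96 = 1/288; (3j)²=1/462 [(4 2 4; 1 -1 0)], sign=+1
I_A²/I_B² = (3/77)/(1/462) = 18/1

18/1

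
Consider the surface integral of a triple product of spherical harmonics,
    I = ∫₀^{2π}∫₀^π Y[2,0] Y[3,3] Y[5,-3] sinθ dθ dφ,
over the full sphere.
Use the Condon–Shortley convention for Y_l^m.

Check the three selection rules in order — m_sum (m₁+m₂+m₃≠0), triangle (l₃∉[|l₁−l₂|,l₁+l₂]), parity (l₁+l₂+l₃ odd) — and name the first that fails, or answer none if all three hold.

none

Σmᵢ = 0  ✓
l₃∈[|l₁−l₂|,l₁+l₂]=[1,5], have l₃=5  ✓
Σlᵢ = 10 ⇒ even  ✓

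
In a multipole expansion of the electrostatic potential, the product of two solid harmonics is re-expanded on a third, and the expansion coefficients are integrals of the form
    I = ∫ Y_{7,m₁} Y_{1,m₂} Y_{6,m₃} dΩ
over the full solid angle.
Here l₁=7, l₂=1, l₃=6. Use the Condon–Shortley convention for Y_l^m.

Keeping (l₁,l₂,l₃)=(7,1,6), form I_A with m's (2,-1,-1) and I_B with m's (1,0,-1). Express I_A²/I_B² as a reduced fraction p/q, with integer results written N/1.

Shared (l₁,l₂,l₃)=(7,1,6): N and (l;000)² cancel in I_A²/I_B².
A: Δ = 2!·12!·0!/15! = 1/1365; Racah Σ t=0..0: t=0:+1/1209600 = 1/1209600; ⇒ 3j(7 1 6; 2 -1 -1)² = 12/455, sgn -1
B: Δ = 2!·12!·0!/15! = 1/1365; Racah Σ t=1..1: t=1:−1/604800 = -1/604800; ⇒ 3j(7 1 6; 1 0 -1)² = 16/455, sgn +1
I_A²/I_B² = (12/455)/(16/455) = 3/4

3/4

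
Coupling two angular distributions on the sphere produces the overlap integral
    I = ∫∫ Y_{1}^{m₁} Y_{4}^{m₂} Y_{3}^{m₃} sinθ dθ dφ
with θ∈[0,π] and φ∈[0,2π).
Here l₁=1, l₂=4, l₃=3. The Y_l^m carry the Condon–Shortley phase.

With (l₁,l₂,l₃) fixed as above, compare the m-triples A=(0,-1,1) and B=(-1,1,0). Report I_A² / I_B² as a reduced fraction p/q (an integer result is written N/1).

3/2

Shared (l₁,l₂,l₃)=(1,4,3): N and (l;000)² cancel in I_A²/I_B².
A: Δ = 2!·0!·6!/9! = 1/252; Racah Σ t=1..1: t=1:−1/48 = -1/48; ⇒ 3j(1 4 3; 0 -1 1)² = 5/84, sgn -1
B: Δ = 2!·0!·6!/9! = 1/252; Racah Σ t=2..2: t=2:+1/72 = 1/72; ⇒ 3j(1 4 3; -1 1 0)² = 5/126, sgn -1
I_A²/I_B² = (5/84)/(5/126) = 3/2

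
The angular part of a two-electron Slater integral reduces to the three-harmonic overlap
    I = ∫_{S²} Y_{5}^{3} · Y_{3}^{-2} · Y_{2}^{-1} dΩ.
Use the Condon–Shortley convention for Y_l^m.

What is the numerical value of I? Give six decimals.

-0.253584

Checks pass: Σm=0; 10 even; l₃=2∈[2,8].
(2·5+1)(2·3+1)(2·2+1) = 385
Δ: 6! 4! 0! / 11! → 1/2310
sum: t=3:−1/144 = -1/144
3j²(5 3 2; 0 0 0) = Δ·Π!·Σ² = 10/231  (sign -1)
sum: t=1:−1/720 = -1/720
3j²(5 3 2; 3 -2 -1) = Δ·Π!·Σ² = 8/165  (sign +1)
combine: 4πI² = 385·10/231·8/165 = 80/99
take √, sign -1: I = -0.25358436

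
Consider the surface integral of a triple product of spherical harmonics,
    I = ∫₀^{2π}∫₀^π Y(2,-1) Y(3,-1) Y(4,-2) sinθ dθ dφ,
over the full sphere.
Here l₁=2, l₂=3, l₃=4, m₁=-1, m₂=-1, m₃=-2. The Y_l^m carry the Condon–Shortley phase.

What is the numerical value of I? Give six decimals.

-1 − 1 − 2 = -4 ≠ 0: azimuthal integral kills it; I = 0

0.000000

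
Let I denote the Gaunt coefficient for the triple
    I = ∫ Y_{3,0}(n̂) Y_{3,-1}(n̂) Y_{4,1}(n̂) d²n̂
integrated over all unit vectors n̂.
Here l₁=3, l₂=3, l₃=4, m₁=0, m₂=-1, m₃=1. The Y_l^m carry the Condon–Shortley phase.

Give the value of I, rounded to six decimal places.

-0.099323

Rules hold: Σm=0, L=10 even, 0≤4≤6.
N = 7·7·9 = 441
Δ = 2!·4!·4!/11! = 1/34650
Racah Σ t=0..2: t=0:+1/72 t=1:−1/16 t=2:+1/72 = -5/144
⇒ 3j(3 3 4; 0 0 0)² = 2/77, sgn -1
Racah Σ t=0..2: t=0:+1/48 t=1:−1/24 t=2:+1/288 = -5/288
⇒ 3j(3 3 4; 0 -1 1)² = 5/462, sgn +1
4πI² = N·(3j₀)²·(3jₘ)² = 15/121
I = -1·√(0.123967/4π) = -0.09932258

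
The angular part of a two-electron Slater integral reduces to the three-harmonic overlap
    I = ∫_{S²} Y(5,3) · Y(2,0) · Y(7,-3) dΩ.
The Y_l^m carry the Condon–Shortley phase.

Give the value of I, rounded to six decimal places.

-0.186208

m-sum 0 ✓  L=14 even ✓  3≤7≤7 ✓
Π(2lᵢ+1) = 11×5×15 = 825
triangle coeff Δ(5,2,7) = 1/15015
Σ_t [0,0]: t=0:+1/57600 = 1/57600
(3j)²=21/715 [(5 2 7; 0 0 0)], sign=-1
Σ_t [0,0]: t=0:+1/322560 = 1/322560
(3j)²=18/1001 [(5 2 7; 3 0 -3)], sign=+1
⇒ 4πI² = 810/1859
I = (-1)√(810/1859/(4π)) = -0.18620781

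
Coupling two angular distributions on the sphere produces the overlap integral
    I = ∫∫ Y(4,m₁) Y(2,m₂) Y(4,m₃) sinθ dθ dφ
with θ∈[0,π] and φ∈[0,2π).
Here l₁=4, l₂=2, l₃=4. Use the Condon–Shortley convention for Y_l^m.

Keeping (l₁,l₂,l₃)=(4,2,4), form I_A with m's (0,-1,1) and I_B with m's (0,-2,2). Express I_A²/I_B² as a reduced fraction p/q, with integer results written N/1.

l's match ⇒ only the (l;m) 3-j factors differ between A and B.
A: triangle coeff Δ(4,2,4) = 1/13860; Σ_t [0,1]: t=0:+1/96 t=1:−1/72 = -1/288; (3j)²=1/462 [(4 2 4; 0 -1 1)], sign=+1
B: triangle coeff Δ(4,2,4) = 1/13860; Σ_t [0,0]: t=0:+1/192 = 1/192; (3j)²=3/77 [(4 2 4; 0 -2 2)], sign=+1
I_A²/I_B² = (1/462)/(3/77) = 1/18

1/18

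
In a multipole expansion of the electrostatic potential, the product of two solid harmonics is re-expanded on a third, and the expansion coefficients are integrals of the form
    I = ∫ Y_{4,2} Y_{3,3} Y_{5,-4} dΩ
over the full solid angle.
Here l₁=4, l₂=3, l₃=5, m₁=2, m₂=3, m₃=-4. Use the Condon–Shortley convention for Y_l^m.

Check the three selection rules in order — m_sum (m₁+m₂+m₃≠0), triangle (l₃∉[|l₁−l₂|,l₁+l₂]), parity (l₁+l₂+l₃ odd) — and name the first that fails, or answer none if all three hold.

Σmᵢ = 1  ✗
l₃∈[|l₁−l₂|,l₁+l₂]=[1,7], have l₃=5
Σlᵢ = 12 ⇒ even

m_sum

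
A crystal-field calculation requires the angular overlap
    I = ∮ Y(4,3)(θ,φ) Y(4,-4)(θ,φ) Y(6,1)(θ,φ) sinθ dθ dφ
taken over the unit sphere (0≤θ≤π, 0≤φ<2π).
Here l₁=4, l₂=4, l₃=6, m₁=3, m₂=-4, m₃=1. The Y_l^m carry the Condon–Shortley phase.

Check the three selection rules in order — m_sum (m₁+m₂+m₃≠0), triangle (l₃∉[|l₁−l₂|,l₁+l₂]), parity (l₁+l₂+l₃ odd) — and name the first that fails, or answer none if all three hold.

azimuthal sum: 3 − 4 + 1 = 0  ✓
0 ≤ 6 ≤ 8 (triangle on l)  ✓
L = 4 + 4 + 6 = 14 (even)  ✓

none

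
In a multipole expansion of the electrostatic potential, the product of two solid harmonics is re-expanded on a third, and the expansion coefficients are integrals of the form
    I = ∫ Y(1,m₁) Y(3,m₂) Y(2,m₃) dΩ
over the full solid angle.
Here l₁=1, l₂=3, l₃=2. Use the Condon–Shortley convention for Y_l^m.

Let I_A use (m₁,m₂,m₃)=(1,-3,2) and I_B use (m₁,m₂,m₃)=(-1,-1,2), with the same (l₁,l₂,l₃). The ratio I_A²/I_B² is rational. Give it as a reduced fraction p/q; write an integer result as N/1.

Same 1,3,2: normalisation and zero-m 3j drop out of the ratio.
A: Δ: 2! 0! 4! / 7! → 1/105; sum: t=0:+1/48 = 1/48; 3j²(1 3 2; 1 -3 2) = Δ·Π!·Σ² = 1/7  (sign +1)
B: Δ: 2! 0! 4! / 7! → 1/105; sum: t=2:+1/48 = 1/48; 3j²(1 3 2; -1 -1 2) = Δ·Π!·Σ² = 1/105  (sign +1)
I_A²/I_B² = (1/7)/(1/105) = 15/1

15/1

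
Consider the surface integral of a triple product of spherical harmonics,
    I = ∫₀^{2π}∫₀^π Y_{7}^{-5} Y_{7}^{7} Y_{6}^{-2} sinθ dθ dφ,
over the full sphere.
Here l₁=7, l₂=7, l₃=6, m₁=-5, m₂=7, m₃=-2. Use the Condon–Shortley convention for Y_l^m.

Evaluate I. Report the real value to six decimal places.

0.169125

Rules hold: Σm=0, L=20 even, 0≤6≤14.
N = 15·15·13 = 2925
Δ = 8!·6!·6!/21! = 1/2444321880
Racah Σ t=1..7: t=1:−1/2612736000 t=2:+1/20736000 t=3:−1/1658880 t=4:+1/746496 t=5:−1/1658880 t=6:+1/20736000 t=7:−1/2612736000 = 1/4354560
⇒ 3j(7 7 6; 0 0 0)² = 1000/138567, sgn +1
Racah Σ t=8..8: t=8:+1/1393459200 = 1/1393459200
⇒ 3j(7 7 6; -5 7 -2)² = 11/646, sgn +1
4πI² = N·(3j₀)²·(3jₘ)² = 37500/104329
I = +1·√(0.35944/4π) = 0.16912514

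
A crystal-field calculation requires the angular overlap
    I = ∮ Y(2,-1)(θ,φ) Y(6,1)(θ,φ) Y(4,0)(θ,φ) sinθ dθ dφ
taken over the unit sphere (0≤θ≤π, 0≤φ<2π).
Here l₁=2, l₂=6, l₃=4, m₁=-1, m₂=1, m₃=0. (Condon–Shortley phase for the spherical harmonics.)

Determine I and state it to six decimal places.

-0.210395

Rules hold: Σm=0, L=12 even, 4≤4≤8.
N = 5·13·9 = 585
Δ = 4!·0!·8!/13! = 1/6435
Racah Σ t=2..2: t=2:+1/2304 = 1/2304
⇒ 3j(2 6 4; 0 0 0)² = 5/143, sgn +1
Racah Σ t=3..3: t=3:−1/3456 = -1/3456
⇒ 3j(2 6 4; -1 1 0)² = 35/1287, sgn -1
4πI² = N·(3j₀)²·(3jₘ)² = 875/1573
I = -1·√(0.556262/4π) = -0.21039467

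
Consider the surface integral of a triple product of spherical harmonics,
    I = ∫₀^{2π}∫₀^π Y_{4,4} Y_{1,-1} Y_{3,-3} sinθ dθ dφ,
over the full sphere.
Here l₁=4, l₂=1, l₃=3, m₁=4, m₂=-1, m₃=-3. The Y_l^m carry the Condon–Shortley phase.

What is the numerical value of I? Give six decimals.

0.325735

Rules hold: Σm=0, L=8 even, 3≤3≤5.
N = 9·3·7 = 189
Δ = 2!·6!·0!/9! = 1/252
Racah Σ t=1..1: t=1:−1/36 = -1/36
⇒ 3j(4 1 3; 0 0 0)² = 4/63, sgn +1
Racah Σ t=0..0: t=0:+1/1440 = 1/1440
⇒ 3j(4 1 3; 4 -1 -3)² = 1/9, sgn +1
4πI² = N·(3j₀)²·(3jₘ)² = 4/3
I = +1·√(1.33333/4π) = 0.32573501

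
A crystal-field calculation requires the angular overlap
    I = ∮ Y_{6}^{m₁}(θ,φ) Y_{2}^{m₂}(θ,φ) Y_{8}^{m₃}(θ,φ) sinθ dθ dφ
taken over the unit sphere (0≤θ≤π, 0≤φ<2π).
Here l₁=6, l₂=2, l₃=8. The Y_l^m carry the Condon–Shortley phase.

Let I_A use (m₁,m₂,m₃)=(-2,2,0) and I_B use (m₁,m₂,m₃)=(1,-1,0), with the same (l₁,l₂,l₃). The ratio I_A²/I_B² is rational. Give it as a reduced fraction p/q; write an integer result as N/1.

5/32

Shared (l₁,l₂,l₃)=(6,2,8): N and (l;000)² cancel in I_A²/I_B².
A: Δ = 0!·12!·4!/17! = 1/30940; Racah Σ t=0..0: t=0:+1/23224320 = 1/23224320; ⇒ 3j(6 2 8; -2 2 0)² = 1/442, sgn +1
B: Δ = 0!·12!·4!/17! = 1/30940; Racah Σ t=0..0: t=0:+1/3628800 = 1/3628800; ⇒ 3j(6 2 8; 1 -1 0)² = 16/1105, sgn +1
I_A²/I_B² = (1/442)/(16/1105) = 5/32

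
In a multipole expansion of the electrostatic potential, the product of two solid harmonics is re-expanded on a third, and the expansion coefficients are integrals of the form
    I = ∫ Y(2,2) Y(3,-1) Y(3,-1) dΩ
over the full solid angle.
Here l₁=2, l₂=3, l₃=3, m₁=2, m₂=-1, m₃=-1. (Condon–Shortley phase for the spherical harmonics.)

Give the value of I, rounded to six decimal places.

Rules hold: Σm=0, L=8 even, 1≤3≤5.
N = 5·7·7 = 245
Δ = 2!·2!·4!/9! = 1/3780
Racah Σ t=0..2: t=0:+1/24 t=1:−1/4 t=2:+1/24 = -1/6
⇒ 3j(2 3 3; 0 0 0)² = 4/105, sgn +1
Racah Σ t=0..0: t=0:+1/16 = 1/16
⇒ 3j(2 3 3; 2 -1 -1)² = 2/35, sgn +1
4πI² = N·(3j₀)²·(3jₘ)² = 8/15
I = +1·√(0.533333/4π) = 0.20601291

0.206013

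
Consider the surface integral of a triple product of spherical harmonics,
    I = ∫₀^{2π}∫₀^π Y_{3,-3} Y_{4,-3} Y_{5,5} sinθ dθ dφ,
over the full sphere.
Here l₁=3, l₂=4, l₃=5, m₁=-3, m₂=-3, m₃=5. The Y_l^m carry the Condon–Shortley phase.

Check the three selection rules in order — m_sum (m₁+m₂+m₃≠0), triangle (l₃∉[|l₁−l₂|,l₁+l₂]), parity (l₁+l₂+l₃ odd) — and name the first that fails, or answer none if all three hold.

azimuthal sum: -3 − 3 + 5 = -1  ✗
1 ≤ 5 ≤ 7 (triangle on l)
L = 3 + 4 + 5 = 12 (even)

m_sum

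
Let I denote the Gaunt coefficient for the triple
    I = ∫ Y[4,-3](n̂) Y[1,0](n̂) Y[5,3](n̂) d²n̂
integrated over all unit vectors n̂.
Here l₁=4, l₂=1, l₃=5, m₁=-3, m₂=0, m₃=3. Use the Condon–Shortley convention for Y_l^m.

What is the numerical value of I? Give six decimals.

-0.196426

Rules hold: Σm=0, L=10 even, 3≤5≤5.
N = 9·3·11 = 297
Δ = 0!·8!·2!/11! = 1/495
Racah Σ t=0..0: t=0:+1/576 = 1/576
⇒ 3j(4 1 5; 0 0 0)² = 5/99, sgn -1
Racah Σ t=0..0: t=0:+1/5040 = 1/5040
⇒ 3j(4 1 5; -3 0 3)² = 16/495, sgn +1
4πI² = N·(3j₀)²·(3jₘ)² = 16/33
I = -1·√(0.484848/4π) = -0.19642560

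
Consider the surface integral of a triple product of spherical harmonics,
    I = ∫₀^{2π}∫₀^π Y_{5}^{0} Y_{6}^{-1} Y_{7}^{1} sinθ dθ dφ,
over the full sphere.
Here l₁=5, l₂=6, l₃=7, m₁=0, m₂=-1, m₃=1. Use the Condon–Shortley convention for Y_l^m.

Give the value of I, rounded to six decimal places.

Checks pass: Σm=0; 18 even; l₃=7∈[1,11].
(2·5+1)(2·6+1)(2·7+1) = 2145
Δ: 4! 6! 8! / 19! → 1/174594420
sum: t=0:+1/4147200 t=1:−1/207360 t=2:+1/82944 t=3:−1/207360 t=4:+1/4147200 = 1/345600
3j²(5 6 7; 0 0 0) = Δ·Π!·Σ² = 420/46189  (sign -1)
sum: t=0:+1/2073600 t=1:−1/165888 t=2:+1/103680 t=3:−1/414720 t=4:+1/14515200 = 17/9676800
3j²(5 6 7; 0 -1 1) = Δ·Π!·Σ² = 85/19019  (sign +1)
combine: 4πI² = 2145·420/46189·85/19019 = 4500/51623
take √, sign -1: I = -0.08328748

-0.083287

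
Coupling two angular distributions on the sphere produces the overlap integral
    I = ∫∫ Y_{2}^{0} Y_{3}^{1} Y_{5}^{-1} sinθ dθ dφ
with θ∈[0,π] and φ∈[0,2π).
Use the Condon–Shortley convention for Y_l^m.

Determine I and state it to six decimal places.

Rules hold: Σm=0, L=10 even, 1≤5≤5.
N = 5·7·11 = 385
Δ = 0!·4!·6!/11! = 1/2310
Racah Σ t=0..0: t=0:+1/144 = 1/144
⇒ 3j(2 3 5; 0 0 0)² = 10/231, sgn -1
Racah Σ t=0..0: t=0:+1/192 = 1/192
⇒ 3j(2 3 5; 0 1 -1)² = 3/77, sgn +1
4πI² = N·(3j₀)²·(3jₘ)² = 50/77
I = -1·√(0.649351/4π) = -0.22731846

-0.227318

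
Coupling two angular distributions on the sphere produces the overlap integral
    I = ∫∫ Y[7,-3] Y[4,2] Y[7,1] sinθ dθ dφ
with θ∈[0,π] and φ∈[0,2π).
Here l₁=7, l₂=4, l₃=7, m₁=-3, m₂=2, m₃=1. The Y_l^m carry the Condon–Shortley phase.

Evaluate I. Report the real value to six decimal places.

Rules hold: Σm=0, L=18 even, 3≤7≤11.
N = 15·9·15 = 2025
Δ = 4!·10!·4!/19! = 1/58198140
Racah Σ t=0..4: t=0:+1/17418240 t=1:−1/622080 t=2:+1/230400 t=3:−1/622080 t=4:+1/17418240 = 1/806400
⇒ 3j(7 4 7; 0 0 0)² = 2268/230945, sgn -1
Racah Σ t=2..4: t=2:+1/7741440 t=3:−1/1088640 t=4:+1/1658880 = -13/69672960
⇒ 3j(7 4 7; -3 2 1)² = 325/149226, sgn -1
4πI² = N·(3j₀)²·(3jₘ)² = 546750/12623809
I = +1·√(0.043311/4π) = 0.05870759

0.058708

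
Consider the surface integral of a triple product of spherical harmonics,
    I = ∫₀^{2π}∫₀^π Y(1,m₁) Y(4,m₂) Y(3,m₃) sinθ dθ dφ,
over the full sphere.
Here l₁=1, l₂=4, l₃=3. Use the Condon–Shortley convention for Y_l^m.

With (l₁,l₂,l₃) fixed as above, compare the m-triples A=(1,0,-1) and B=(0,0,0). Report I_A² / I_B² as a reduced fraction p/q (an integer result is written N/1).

Shared (l₁,l₂,l₃)=(1,4,3): N and (l;000)² cancel in I_A²/I_B².
A: Δ = 2!·0!·6!/9! = 1/252; Racah Σ t=0..0: t=0:+1/96 = 1/96; ⇒ 3j(1 4 3; 1 0 -1)² = 1/42, sgn +1
B: Δ = 2!·0!·6!/9! = 1/252; Racah Σ t=1..1: t=1:−1/36 = -1/36; ⇒ 3j(1 4 3; 0 0 0)² = 4/63, sgn +1
I_A²/I_B² = (1/42)/(4/63) = 3/8

3/8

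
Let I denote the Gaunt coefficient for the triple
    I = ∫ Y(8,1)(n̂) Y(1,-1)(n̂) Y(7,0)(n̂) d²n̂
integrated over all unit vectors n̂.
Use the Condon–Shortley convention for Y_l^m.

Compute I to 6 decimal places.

Rules hold: Σm=0, L=16 even, 7≤7≤9.
N = 17·3·15 = 765
Δ = 2!·14!·0!/17! = 1/2040
Racah Σ t=1..1: t=1:−1/25401600 = -1/25401600
⇒ 3j(8 1 7; 0 0 0)² = 8/255, sgn +1
Racah Σ t=0..0: t=0:+1/50803200 = 1/50803200
⇒ 3j(8 1 7; 1 -1 0)² = 3/170, sgn -1
4πI² = N·(3j₀)²·(3jₘ)² = 36/85
I = -1·√(0.423529/4π) = -0.18358486

-0.183585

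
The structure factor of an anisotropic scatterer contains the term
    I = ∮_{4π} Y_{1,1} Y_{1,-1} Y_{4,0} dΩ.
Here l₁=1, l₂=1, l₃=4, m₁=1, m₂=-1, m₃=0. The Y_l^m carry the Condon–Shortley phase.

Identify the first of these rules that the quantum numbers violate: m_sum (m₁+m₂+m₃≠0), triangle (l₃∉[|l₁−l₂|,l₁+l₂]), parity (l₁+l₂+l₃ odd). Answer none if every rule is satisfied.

triangle

Σmᵢ = 0  ✓
l₃∈[|l₁−l₂|,l₁+l₂]=[0,2], have l₃=4  ✗
Σlᵢ = 6 ⇒ even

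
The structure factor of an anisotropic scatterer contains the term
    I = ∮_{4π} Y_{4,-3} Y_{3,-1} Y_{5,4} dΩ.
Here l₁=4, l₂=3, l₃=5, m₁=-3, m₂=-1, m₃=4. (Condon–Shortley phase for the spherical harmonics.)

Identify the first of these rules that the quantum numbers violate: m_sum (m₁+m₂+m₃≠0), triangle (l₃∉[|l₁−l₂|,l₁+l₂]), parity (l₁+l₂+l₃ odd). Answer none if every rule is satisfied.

azimuthal sum: -3 − 1 + 4 = 0  ✓
1 ≤ 5 ≤ 7 (triangle on l)  ✓
L = 4 + 3 + 5 = 12 (even)  ✓

none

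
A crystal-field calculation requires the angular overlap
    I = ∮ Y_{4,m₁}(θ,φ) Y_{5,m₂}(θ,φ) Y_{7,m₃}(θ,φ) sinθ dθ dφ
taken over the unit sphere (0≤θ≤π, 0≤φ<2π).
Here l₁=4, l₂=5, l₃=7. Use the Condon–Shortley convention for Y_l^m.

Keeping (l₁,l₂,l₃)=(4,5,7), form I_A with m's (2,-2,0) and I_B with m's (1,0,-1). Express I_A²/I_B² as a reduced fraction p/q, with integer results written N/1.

6144/2645

Same 4,5,7: normalisation and zero-m 3j drop out of the ratio.
A: Δ: 2! 6! 8! / 17! → 1/6126120; sum: t=0:+1/69120 t=1:−1/172800 t=2:+1/7257600 = 1/113400; 3j²(4 5 7; 2 -2 0) = Δ·Π!·Σ² = 512/36465  (sign -1)
B: Δ: 2! 6! 8! / 17! → 1/6126120; sum: t=0:+1/51840 t=1:−1/27648 t=2:+1/172800 = -23/2073600; 3j²(4 5 7; 1 0 -1) = Δ·Π!·Σ² = 529/87516  (sign -1)
I_A²/I_B² = (512/36465)/(529/87516) = 6144/2645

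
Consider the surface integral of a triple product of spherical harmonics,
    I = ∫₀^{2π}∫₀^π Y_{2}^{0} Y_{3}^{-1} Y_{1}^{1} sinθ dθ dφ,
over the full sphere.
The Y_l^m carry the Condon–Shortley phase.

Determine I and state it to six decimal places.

-0.202301

m-sum 0 ✓  L=6 even ✓  1≤1≤5 ✓
Π(2lᵢ+1) = 5×7×3 = 105
triangle coeff Δ(2,3,1) = 1/105
Σ_t [2,2]: t=2:+1/4 = 1/4
(3j)²=3/35 [(2 3 1; 0 0 0)], sign=-1
Σ_t [2,2]: t=2:+1/8 = 1/8
(3j)²=2/35 [(2 3 1; 0 -1 1)], sign=+1
⇒ 4πI² = 18/35
I = (-1)√(18/35/(4π)) = -0.20230066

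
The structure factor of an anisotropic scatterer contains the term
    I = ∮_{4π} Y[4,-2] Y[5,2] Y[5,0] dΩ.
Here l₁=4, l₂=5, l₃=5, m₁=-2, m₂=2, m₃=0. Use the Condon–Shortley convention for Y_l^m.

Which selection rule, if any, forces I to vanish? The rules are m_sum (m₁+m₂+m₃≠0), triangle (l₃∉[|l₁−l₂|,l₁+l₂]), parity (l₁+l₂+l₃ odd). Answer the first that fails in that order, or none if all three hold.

m₁+m₂+m₃ = -2 + 2 + 0 = 0  ✓
triangle: |4−5|=1 ≤ l₃=5 ≤ 4+5=9  ✓
parity: l₁+l₂+l₃ = 14 is even  ✓

none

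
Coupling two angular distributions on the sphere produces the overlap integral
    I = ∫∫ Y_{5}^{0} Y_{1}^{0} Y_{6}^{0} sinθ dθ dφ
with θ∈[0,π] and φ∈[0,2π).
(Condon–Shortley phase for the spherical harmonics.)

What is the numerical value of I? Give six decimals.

0.245154

m-sum 0 ✓  L=12 even ✓  4≤6≤6 ✓
Π(2lᵢ+1) = 11×3×13 = 429
triangle coeff Δ(5,1,6) = 1/858
Σ_t [0,0]: t=0:+1/14400 = 1/14400
(3j)²=6/143 [(5 1 6; 0 0 0)], sign=+1
(m-triple is (0,0,0) — same symbol as above.)
⇒ 4πI² = 108/143
I = (+1)√(108/143/(4π)) = 0.24515397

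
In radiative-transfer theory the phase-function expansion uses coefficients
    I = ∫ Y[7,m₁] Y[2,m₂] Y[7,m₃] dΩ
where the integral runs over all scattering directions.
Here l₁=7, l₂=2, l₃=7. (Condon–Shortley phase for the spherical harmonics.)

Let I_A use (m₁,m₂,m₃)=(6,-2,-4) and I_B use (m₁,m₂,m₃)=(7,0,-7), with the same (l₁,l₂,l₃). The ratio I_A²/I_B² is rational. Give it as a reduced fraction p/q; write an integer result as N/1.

l's match ⇒ only the (l;m) 3-j factors differ between A and B.
A: triangle coeff Δ(7,2,7) = 1/185640; Σ_t [0,0]: t=0:+1/159667200 = 1/159667200; (3j)²=9/1190 [(7 2 7; 6 -2 -4)], sign=-1
B: triangle coeff Δ(7,2,7) = 1/185640; Σ_t [0,0]: t=0:+1/1916006400 = 1/1916006400; (3j)²=91/2040 [(7 2 7; 7 0 -7)], sign=+1
I_A²/I_B² = (9/1190)/(91/2040) = 108/637

108/637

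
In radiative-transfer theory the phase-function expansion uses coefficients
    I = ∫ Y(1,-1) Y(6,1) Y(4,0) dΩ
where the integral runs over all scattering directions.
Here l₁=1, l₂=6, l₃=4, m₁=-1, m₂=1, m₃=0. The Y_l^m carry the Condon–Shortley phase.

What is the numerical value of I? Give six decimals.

triangle: need 5≤l₃≤7, have 4; I=0

0.000000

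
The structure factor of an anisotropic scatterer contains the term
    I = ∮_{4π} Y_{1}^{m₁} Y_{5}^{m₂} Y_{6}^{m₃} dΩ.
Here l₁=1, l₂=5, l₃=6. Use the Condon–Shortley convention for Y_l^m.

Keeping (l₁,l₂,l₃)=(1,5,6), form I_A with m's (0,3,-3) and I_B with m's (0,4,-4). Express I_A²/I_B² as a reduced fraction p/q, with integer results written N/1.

l's match ⇒ only the (l;m) 3-j factors differ between A and B.
A: triangle coeff Δ(1,5,6) = 1/858; Σ_t [0,0]: t=0:+1/80640 = 1/80640; (3j)²=9/286 [(1 5 6; 0 3 -3)], sign=-1
B: triangle coeff Δ(1,5,6) = 1/858; Σ_t [0,0]: t=0:+1/362880 = 1/362880; (3j)²=10/429 [(1 5 6; 0 4 -4)], sign=+1
I_A²/I_B² = (9/286)/(10/429) = 27/20

27/20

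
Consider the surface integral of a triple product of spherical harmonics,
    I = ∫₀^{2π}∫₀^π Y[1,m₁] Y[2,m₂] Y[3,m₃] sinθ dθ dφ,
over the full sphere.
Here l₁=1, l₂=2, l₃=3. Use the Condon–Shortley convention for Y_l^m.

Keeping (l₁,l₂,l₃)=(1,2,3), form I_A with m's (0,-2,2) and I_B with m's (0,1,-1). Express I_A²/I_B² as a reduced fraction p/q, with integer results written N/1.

5/8

Same 1,2,3: normalisation and zero-m 3j drop out of the ratio.
A: Δ: 0! 2! 4! / 7! → 1/105; sum: t=0:+1/24 = 1/24; 3j²(1 2 3; 0 -2 2) = Δ·Π!·Σ² = 1/21  (sign -1)
B: Δ: 0! 2! 4! / 7! → 1/105; sum: t=0:+1/6 = 1/6; 3j²(1 2 3; 0 1 -1) = Δ·Π!·Σ² = 8/105  (sign +1)
I_A²/I_B² = (1/21)/(8/105) = 5/8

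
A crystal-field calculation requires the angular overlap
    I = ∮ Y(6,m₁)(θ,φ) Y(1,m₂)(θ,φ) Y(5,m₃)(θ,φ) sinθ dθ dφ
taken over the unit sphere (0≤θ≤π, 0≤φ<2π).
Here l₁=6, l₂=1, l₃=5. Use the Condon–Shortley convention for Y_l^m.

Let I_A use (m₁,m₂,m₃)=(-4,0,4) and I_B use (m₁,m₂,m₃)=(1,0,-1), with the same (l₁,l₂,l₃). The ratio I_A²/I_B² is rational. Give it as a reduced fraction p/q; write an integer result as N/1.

Same 6,1,5: normalisation and zero-m 3j drop out of the ratio.
A: Δ: 2! 10! 0! / 13! → 1/858; sum: t=1:−1/362880 = -1/362880; 3j²(6 1 5; -4 0 4) = Δ·Π!·Σ² = 10/429  (sign +1)
B: Δ: 2! 10! 0! / 13! → 1/858; sum: t=1:−1/17280 = -1/17280; 3j²(6 1 5; 1 0 -1) = Δ·Π!·Σ² = 35/858  (sign -1)
I_A²/I_B² = (10/429)/(35/858) = 4/7

4/7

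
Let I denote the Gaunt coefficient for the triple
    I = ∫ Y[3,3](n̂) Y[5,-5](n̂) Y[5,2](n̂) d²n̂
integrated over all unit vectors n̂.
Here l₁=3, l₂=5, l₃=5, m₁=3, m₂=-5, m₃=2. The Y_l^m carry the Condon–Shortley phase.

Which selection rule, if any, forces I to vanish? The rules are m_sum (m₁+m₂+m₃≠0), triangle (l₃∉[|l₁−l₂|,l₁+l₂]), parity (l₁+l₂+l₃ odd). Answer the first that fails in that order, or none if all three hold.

parity

azimuthal sum: 3 − 5 + 2 = 0  ✓
2 ≤ 5 ≤ 8 (triangle on l)  ✓
L = 3 + 5 + 5 = 13 (odd)  ✗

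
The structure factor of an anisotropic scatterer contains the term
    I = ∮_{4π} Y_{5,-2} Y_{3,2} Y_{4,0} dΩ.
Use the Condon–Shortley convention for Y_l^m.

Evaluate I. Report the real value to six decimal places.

Rules hold: Σm=0, L=12 even, 2≤4≤8.
N = 11·7·9 = 693
Δ = 4!·6!·2!/13! = 1/180180
Racah Σ t=1..3: t=1:−1/576 t=2:+1/144 t=3:−1/576 = 1/288
⇒ 3j(5 3 4; 0 0 0)² = 20/1001, sgn +1
Racah Σ t=3..4: t=3:−1/576 t=4:+1/864 = -1/1728
⇒ 3j(5 3 4; -2 2 0)² = 5/1287, sgn -1
4πI² = N·(3j₀)²·(3jₘ)² = 100/1859
I = -1·√(0.0537924/4π) = -0.06542675

-0.065427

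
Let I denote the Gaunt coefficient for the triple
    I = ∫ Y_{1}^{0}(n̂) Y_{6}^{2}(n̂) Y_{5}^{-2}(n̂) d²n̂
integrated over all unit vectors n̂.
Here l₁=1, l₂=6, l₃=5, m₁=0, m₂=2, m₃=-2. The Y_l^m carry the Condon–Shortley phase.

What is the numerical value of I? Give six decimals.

Rules hold: Σm=0, L=12 even, 5≤5≤7.
N = 3·13·11 = 429
Δ = 2!·0!·10!/13! = 1/858
Racah Σ t=1..1: t=1:−1/14400 = -1/14400
⇒ 3j(1 6 5; 0 0 0)² = 6/143, sgn +1
Racah Σ t=1..1: t=1:−1/30240 = -1/30240
⇒ 3j(1 6 5; 0 2 -2)² = 16/429, sgn +1
4πI² = N·(3j₀)²·(3jₘ)² = 96/143
I = +1·√(0.671329/4π) = 0.23113338

0.231133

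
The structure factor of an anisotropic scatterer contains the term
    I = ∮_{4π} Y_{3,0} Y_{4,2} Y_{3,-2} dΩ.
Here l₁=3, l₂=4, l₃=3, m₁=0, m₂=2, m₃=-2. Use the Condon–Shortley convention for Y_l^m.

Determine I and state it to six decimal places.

m-sum 0 ✓  L=10 even ✓  1≤3≤7 ✓
Π(2lᵢ+1) = 7×9×7 = 441
triangle coeff Δ(3,4,3) = 1/34650
Σ_t [1,3]: t=1:−1/72 t=2:+1/16 t=3:−1/72 = 5/144
(3j)²=2/77 [(3 4 3; 0 0 0)], sign=-1
Σ_t [2,3]: t=2:+1/96 t=3:−1/72 = -1/288
(3j)²=1/462 [(3 4 3; 0 2 -2)], sign=+1
⇒ 4πI² = 3/121
I = (-1)√(3/121/(4π)) = -0.04441841

-0.044418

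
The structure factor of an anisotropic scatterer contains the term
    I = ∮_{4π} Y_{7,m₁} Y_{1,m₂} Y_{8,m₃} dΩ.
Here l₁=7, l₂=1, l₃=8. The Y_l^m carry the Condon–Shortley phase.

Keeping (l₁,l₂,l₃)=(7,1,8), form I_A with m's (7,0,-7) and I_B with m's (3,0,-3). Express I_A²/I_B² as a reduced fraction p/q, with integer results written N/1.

3/11

Same 7,1,8: normalisation and zero-m 3j drop out of the ratio.
A: Δ: 0! 14! 2! / 17! → 1/2040; sum: t=0:+1/87178291200 = 1/87178291200; 3j²(7 1 8; 7 0 -7) = Δ·Π!·Σ² = 1/136  (sign -1)
B: Δ: 0! 14! 2! / 17! → 1/2040; sum: t=0:+1/87091200 = 1/87091200; 3j²(7 1 8; 3 0 -3) = Δ·Π!·Σ² = 11/408  (sign -1)
I_A²/I_B² = (1/136)/(11/408) = 3/11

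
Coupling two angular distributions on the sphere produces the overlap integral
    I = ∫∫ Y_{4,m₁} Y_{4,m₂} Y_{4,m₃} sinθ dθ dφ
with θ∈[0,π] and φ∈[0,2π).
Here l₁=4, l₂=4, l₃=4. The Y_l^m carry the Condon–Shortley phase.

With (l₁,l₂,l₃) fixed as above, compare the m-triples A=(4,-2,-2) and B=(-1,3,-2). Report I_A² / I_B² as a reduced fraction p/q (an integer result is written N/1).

Same 4,4,4: normalisation and zero-m 3j drop out of the ratio.
A: Δ: 4! 4! 4! / 13! → 1/450450; sum: t=0:+1/2304 = 1/2304; 3j²(4 4 4; 4 -2 -2) = Δ·Π!·Σ² = 5/143  (sign +1)
B: Δ: 4! 4! 4! / 13! → 1/450450; sum: t=3:−1/576 t=4:+1/864 = -1/1728; 3j²(4 4 4; -1 3 -2) = Δ·Π!·Σ² = 5/1287  (sign -1)
I_A²/I_B² = (5/143)/(5/1287) = 9/1

9/1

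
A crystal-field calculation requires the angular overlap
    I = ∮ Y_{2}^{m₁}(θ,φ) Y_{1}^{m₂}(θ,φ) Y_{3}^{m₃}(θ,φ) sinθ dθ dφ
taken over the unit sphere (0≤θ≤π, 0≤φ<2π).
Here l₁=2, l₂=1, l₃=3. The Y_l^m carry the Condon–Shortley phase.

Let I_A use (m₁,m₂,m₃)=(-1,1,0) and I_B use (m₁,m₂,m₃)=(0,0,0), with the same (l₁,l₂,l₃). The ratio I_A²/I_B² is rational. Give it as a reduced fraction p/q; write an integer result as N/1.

Shared (l₁,l₂,l₃)=(2,1,3): N and (l;000)² cancel in I_A²/I_B².
A: Δ = 0!·4!·2!/7! = 1/105; Racah Σ t=0..0: t=0:+1/12 = 1/12; ⇒ 3j(2 1 3; -1 1 0)² = 1/35, sgn -1
B: Δ = 0!·4!·2!/7! = 1/105; Racah Σ t=0..0: t=0:+1/4 = 1/4; ⇒ 3j(2 1 3; 0 0 0)² = 3/35, sgn -1
I_A²/I_B² = (1/35)/(3/35) = 1/3

1/3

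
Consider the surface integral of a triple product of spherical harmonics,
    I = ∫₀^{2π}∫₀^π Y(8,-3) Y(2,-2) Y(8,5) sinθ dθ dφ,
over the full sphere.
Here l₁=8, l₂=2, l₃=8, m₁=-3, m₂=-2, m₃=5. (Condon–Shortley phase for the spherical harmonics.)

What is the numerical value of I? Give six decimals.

m-sum 0 ✓  L=18 even ✓  6≤8≤10 ✓
Π(2lᵢ+1) = 17×5×17 = 1445
triangle coeff Δ(8,2,8) = 1/348840
Σ_t [0,2]: t=0:+1/116121600 t=1:−1/25401600 t=2:+1/116121600 = -1/45158400
(3j)²=24/1615 [(8 2 8; 0 0 0)], sign=-1
Σ_t [0,0]: t=0:+1/958003200 = 1/958003200
(3j)²=13/969 [(8 2 8; -3 -2 5)], sign=-1
⇒ 4πI² = 104/361
I = (+1)√(104/361/(4π)) = 0.15141125

0.151411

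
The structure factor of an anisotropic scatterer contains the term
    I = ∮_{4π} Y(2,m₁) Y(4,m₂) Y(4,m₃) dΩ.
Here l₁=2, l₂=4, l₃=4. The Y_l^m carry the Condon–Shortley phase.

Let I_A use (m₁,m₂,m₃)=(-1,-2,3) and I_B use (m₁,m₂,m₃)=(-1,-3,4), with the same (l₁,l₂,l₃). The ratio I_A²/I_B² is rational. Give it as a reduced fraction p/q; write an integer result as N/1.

l's match ⇒ only the (l;m) 3-j factors differ between A and B.
A: triangle coeff Δ(2,4,4) = 1/13860; Σ_t [1,2]: t=1:−1/240 t=2:+1/1440 = -1/288; (3j)²=5/132 [(2 4 4; -1 -2 3)], sign=+1
B: triangle coeff Δ(2,4,4) = 1/13860; Σ_t [1,1]: t=1:−1/1440 = -1/1440; (3j)²=7/165 [(2 4 4; -1 -3 4)], sign=-1
I_A²/I_B² = (5/132)/(7/165) = 25/28

25/28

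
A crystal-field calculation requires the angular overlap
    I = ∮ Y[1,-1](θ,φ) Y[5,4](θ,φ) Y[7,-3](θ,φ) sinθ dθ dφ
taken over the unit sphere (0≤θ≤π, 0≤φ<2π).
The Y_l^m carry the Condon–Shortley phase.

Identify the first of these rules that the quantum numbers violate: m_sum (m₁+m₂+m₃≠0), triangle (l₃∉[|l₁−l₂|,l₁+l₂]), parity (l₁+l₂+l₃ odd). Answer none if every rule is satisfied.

azimuthal sum: -1 + 4 − 3 = 0  ✓
4 ≤ 7 ≤ 6 (triangle on l)  ✗
L = 1 + 5 + 7 = 13 (odd)

triangle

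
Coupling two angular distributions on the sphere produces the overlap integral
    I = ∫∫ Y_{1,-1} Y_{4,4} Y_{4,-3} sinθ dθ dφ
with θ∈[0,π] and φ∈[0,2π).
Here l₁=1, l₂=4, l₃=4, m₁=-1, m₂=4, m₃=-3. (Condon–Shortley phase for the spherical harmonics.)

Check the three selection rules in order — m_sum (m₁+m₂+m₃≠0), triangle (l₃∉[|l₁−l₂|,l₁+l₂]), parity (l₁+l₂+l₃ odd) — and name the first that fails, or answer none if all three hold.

m₁+m₂+m₃ = -1 + 4 − 3 = 0  ✓
triangle: |1−4|=3 ≤ l₃=4 ≤ 1+4=5  ✓
parity: l₁+l₂+l₃ = 9 is odd  ✗

parity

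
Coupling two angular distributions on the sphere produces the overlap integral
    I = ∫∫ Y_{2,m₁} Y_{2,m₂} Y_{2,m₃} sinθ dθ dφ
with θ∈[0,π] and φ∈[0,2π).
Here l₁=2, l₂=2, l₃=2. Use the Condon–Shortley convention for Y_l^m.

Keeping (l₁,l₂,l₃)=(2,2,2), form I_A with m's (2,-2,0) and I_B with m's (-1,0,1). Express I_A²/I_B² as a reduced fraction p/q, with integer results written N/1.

4/1

Shared (l₁,l₂,l₃)=(2,2,2): N and (l;000)² cancel in I_A²/I_B².
A: Δ = 2!·2!·2!/7! = 1/630; Racah Σ t=0..0: t=0:+1/8 = 1/8; ⇒ 3j(2 2 2; 2 -2 0)² = 2/35, sgn +1
B: Δ = 2!·2!·2!/7! = 1/630; Racah Σ t=1..2: t=1:−1/2 t=2:+1/4 = -1/4; ⇒ 3j(2 2 2; -1 0 1)² = 1/70, sgn +1
I_A²/I_B² = (2/35)/(1/70) = 4/1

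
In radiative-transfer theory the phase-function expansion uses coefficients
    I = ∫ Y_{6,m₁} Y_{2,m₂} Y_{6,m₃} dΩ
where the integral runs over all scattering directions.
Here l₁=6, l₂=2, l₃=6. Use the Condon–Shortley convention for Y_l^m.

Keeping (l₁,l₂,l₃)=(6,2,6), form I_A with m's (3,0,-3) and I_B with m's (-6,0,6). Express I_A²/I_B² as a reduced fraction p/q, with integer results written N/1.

25/484

l's match ⇒ only the (l;m) 3-j factors differ between A and B.
A: triangle coeff Δ(6,2,6) = 1/90090; Σ_t [0,2]: t=0:+1/120960 t=1:−1/80640 t=2:+1/1451520 = -1/290304; (3j)²=5/2002 [(6 2 6; 3 0 -3)], sign=+1
B: triangle coeff Δ(6,2,6) = 1/90090; Σ_t [2,2]: t=2:+1/14515200 = 1/14515200; (3j)²=22/455 [(6 2 6; -6 0 6)], sign=+1
I_A²/I_B² = (5/2002)/(22/455) = 25/484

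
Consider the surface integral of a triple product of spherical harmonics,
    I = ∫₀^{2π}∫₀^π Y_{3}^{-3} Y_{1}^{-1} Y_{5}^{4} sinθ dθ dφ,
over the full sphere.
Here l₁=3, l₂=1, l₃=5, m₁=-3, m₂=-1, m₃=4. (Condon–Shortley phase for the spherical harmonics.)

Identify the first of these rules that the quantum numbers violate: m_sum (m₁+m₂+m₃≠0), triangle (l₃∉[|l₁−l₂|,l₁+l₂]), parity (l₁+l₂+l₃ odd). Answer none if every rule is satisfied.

Σmᵢ = 0  ✓
l₃∈[|l₁−l₂|,l₁+l₂]=[2,4], have l₃=5  ✗
Σlᵢ = 9 ⇒ odd

triangle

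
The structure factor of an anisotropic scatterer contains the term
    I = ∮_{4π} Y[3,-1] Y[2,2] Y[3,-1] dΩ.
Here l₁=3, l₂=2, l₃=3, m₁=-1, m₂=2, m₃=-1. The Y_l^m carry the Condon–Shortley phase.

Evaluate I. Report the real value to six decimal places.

0.206013

Checks pass: Σm=0; 8 even; l₃=3∈[1,5].
(2·3+1)(2·2+1)(2·3+1) = 245
Δ: 2! 4! 2! / 9! → 1/3780
sum: t=0:+1/24 t=1:−1/4 t=2:+1/24 = -1/6
3j²(3 2 3; 0 0 0) = Δ·Π!·Σ² = 4/105  (sign +1)
sum: t=2:+1/16 = 1/16
3j²(3 2 3; -1 2 -1) = Δ·Π!·Σ² = 2/35  (sign +1)
combine: 4πI² = 245·4/105·2/35 = 8/15
take √, sign +1: I = 0.20601291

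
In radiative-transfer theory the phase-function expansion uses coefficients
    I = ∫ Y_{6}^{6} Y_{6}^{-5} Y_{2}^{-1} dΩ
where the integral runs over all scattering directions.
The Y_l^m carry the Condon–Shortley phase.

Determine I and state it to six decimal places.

Checks pass: Σm=0; 14 even; l₃=2∈[0,12].
(2·6+1)(2·6+1)(2·2+1) = 845
Δ: 10! 2! 2! / 15! → 1/90090
sum: t=4:+1/69120 t=5:−1/14400 t=6:+1/69120 = -7/172800
3j²(6 6 2; 0 0 0) = Δ·Π!·Σ² = 14/715  (sign -1)
sum: t=0:+1/7257600 = 1/7257600
3j²(6 6 2; 6 -5 -1) = Δ·Π!·Σ² = 11/455  (sign -1)
combine: 4πI² = 845·14/715·11/455 = 2/5
take √, sign +1: I = 0.17841241

0.178412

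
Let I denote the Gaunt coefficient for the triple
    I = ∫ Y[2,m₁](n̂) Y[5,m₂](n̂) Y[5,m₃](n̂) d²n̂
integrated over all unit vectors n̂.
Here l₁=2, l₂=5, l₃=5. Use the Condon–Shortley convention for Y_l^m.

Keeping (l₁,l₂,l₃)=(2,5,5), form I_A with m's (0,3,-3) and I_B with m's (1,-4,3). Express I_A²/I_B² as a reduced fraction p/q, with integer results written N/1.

Shared (l₁,l₂,l₃)=(2,5,5): N and (l;000)² cancel in I_A²/I_B².
A: Δ = 2!·2!·8!/13! = 1/38610; Racah Σ t=0..2: t=0:+1/161280 t=1:−1/5040 t=2:+1/5760 = -1/53760; ⇒ 3j(2 5 5; 0 3 -3)² = 1/4290, sgn -1
B: Δ = 2!·2!·8!/13! = 1/38610; Racah Σ t=0..1: t=0:+1/10080 t=1:−1/80640 = 1/11520; ⇒ 3j(2 5 5; 1 -4 3)² = 49/1430, sgn +1
I_A²/I_B² = (1/4290)/(49/1430) = 1/147

1/147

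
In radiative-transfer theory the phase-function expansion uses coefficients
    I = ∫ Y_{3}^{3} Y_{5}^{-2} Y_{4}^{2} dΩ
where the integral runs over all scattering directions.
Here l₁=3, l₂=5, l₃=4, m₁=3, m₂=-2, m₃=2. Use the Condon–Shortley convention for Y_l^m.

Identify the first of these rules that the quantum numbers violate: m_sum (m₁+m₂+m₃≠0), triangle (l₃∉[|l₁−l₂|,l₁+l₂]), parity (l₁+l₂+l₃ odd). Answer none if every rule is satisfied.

azimuthal sum: 3 − 2 + 2 = 3  ✗
2 ≤ 4 ≤ 8 (triangle on l)
L = 3 + 5 + 4 = 12 (even)

m_sum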